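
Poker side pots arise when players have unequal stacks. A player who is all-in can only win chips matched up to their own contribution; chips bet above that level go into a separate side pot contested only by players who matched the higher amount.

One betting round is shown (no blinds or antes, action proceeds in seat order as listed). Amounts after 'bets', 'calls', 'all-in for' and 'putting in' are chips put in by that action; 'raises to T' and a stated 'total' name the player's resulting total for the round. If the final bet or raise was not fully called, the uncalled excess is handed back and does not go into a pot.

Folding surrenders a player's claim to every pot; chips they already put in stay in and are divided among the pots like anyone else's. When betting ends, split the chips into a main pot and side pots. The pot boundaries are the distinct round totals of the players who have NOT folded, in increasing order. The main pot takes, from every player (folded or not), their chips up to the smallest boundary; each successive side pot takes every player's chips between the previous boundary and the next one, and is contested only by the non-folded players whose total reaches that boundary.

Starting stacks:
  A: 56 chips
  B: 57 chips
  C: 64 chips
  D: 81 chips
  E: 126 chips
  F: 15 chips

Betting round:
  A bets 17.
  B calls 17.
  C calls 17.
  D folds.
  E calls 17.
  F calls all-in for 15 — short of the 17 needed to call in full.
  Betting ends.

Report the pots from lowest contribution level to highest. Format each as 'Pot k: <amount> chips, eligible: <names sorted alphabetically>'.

Pot 1: 75 chips, eligible: A, B, C, E, F
Pot 2: 8 chips, eligible: A, B, C, E

Derivation:
Contributions: A=17, B=17, C=17, E=17, F=15
Folded: D
Pot levels (distinct totals of non-folded players): 15, 17
Layer 1-15: 15 each from A, B, C, E, F = 15*5 = 75 chips; eligible A, B, C, E, F
Layer 16-17: 2 each from A, B, C, E = 2*4 = 8 chips; eligible A, B, C, E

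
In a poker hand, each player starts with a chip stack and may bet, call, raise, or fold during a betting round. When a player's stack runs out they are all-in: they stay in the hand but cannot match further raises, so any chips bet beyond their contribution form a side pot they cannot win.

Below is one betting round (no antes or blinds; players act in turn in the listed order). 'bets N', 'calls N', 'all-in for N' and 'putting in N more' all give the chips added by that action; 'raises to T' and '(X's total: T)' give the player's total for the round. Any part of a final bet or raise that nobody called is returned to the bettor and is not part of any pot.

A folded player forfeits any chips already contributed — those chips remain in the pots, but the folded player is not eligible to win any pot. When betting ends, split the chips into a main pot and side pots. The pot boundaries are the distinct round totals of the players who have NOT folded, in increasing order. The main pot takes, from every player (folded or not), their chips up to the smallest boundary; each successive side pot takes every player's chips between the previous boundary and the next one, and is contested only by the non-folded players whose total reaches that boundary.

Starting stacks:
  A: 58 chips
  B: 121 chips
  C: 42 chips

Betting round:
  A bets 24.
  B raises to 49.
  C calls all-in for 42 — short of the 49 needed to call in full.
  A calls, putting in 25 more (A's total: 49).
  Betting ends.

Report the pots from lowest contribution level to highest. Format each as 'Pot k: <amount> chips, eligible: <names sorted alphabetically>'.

Contributions: A=49, B=49, C=42
Pot levels (distinct totals of non-folded players): 42, 49
Layer 1-42: 42 each from A, B, C = 42*3 = 126 chips; eligible A, B, C
Layer 43-49: 7 each from A, B = 7*2 = 14 chips; eligible A, B

Pot 1: 126 chips, eligible: A, B, C
Pot 2: 14 chips, eligible: A, B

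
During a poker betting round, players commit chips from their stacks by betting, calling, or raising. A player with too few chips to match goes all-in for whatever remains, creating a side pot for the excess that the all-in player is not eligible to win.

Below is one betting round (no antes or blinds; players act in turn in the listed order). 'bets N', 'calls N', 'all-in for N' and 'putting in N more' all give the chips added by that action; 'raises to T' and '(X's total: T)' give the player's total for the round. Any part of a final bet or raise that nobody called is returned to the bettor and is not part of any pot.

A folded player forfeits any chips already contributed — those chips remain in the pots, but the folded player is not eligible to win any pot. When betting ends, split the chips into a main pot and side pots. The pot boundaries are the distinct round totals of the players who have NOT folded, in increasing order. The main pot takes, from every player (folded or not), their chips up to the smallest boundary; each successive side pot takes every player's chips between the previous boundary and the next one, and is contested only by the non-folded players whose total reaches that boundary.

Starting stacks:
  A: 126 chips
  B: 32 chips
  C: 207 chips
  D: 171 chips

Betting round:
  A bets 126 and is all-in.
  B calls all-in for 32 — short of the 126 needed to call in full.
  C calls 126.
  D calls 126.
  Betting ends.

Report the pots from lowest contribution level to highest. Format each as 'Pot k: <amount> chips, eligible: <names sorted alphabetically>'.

Contributions: A=126, B=32, C=126, D=126
Pot levels (distinct totals of non-folded players): 32, 126
Layer 1-32: 32 each from A, B, C, D = 32*4 = 128 chips; eligible A, B, C, D
Layer 33-126: 94 each from A, C, D = 94*3 = 282 chips; eligible A, C, D

Pot 1: 128 chips, eligible: A, B, C, D
Pot 2: 282 chips, eligible: A, C, D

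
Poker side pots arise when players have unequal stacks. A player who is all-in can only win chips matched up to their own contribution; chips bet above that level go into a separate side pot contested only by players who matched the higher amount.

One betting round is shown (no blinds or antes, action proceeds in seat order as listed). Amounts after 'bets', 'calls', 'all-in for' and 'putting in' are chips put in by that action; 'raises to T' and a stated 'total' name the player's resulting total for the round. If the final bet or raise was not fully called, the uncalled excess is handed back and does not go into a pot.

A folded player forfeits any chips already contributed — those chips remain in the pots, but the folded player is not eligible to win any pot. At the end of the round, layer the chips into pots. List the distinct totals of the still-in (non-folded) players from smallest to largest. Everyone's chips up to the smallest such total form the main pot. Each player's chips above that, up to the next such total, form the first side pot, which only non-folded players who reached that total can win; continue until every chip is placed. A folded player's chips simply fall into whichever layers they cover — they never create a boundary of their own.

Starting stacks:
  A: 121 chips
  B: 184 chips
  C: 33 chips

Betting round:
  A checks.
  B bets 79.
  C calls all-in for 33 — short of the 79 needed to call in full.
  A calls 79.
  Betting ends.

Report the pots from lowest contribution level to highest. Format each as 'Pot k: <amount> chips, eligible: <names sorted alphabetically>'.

Contributions: A=79, B=79, C=33
Pot levels (distinct totals of non-folded players): 33, 79
Layer 1-33: 33 each from A, B, C = 33*3 = 99 chips; eligible A, B, C
Layer 34-79: 46 each from A, B = 46*2 = 92 chips; eligible A, B

Pot 1: 99 chips, eligible: A, B, C
Pot 2: 92 chips, eligible: A, B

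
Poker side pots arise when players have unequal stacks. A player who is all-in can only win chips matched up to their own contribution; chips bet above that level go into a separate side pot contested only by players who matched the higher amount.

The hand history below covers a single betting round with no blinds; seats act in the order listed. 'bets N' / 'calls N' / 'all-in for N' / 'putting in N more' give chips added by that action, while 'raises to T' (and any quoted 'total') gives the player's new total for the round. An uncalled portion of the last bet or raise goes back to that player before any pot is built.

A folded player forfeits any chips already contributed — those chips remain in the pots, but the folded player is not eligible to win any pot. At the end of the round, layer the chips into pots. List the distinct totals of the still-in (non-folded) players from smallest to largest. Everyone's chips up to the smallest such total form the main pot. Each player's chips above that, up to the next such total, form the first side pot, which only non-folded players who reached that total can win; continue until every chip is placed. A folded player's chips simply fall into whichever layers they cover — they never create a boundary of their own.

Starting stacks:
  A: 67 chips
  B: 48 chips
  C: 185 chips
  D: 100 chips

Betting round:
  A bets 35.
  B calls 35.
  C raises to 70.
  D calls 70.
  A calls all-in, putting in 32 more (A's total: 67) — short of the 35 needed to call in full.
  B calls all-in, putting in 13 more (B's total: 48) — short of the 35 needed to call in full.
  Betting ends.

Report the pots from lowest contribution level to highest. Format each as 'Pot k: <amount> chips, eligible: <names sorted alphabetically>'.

Pot 1: 192 chips, eligible: A, B, C, D
Pot 2: 57 chips, eligible: A, C, D
Pot 3: 6 chips, eligible: C, D

Derivation:
Contributions: A=67, B=48, C=70, D=70
Pot levels (distinct totals of non-folded players): 48, 67, 70
Layer 1-48: 48 each from A, B, C, D = 48*4 = 192 chips; eligible A, B, C, D
Layer 49-67: 19 each from A, C, D = 19*3 = 57 chips; eligible A, C, D
Layer 68-70: 3 each from C, D = 3*2 = 6 chips; eligible C, D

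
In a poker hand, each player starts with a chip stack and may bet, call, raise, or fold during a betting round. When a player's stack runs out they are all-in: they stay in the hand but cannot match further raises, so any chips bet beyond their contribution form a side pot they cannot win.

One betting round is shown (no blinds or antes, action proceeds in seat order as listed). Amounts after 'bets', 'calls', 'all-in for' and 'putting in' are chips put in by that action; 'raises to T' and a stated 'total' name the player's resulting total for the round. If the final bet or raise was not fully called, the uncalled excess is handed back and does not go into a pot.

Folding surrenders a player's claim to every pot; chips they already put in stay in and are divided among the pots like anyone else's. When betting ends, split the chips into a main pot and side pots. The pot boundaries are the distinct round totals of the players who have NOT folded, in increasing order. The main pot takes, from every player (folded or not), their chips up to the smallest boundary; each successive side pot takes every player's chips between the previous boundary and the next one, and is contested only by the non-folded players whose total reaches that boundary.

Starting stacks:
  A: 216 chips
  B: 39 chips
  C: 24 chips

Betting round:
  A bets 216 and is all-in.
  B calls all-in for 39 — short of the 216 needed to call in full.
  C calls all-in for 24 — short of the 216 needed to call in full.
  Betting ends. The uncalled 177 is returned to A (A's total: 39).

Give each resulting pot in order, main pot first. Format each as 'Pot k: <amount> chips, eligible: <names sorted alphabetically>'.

Contributions (after 177 returned to A): A=39, B=39, C=24
Pot levels (distinct totals of non-folded players): 24, 39
Layer 1-24: 24 each from A, B, C = 24*3 = 72 chips; eligible A, B, C
Layer 25-39: 15 each from A, B = 15*2 = 30 chips; eligible A, B

Pot 1: 72 chips, eligible: A, B, C
Pot 2: 30 chips, eligible: A, B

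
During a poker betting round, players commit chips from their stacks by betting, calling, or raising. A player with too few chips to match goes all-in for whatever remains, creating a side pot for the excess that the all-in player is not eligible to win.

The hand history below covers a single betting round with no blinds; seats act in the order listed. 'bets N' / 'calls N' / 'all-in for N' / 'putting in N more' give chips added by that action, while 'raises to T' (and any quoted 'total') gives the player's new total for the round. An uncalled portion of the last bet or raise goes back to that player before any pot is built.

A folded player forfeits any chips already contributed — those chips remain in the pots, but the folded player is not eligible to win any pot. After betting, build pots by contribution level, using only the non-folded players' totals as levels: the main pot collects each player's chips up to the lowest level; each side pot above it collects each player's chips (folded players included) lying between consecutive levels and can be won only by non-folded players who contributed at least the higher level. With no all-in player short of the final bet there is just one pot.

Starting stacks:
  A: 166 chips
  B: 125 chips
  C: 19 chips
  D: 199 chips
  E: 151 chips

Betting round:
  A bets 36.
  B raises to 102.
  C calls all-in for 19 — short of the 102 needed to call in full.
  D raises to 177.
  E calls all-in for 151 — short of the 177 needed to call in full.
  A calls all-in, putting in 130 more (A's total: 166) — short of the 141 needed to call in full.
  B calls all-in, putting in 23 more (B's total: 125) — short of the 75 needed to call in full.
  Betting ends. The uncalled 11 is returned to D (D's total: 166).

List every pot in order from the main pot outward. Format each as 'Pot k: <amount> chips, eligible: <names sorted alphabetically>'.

Contributions (after 11 returned to D): A=166, B=125, C=19, D=166, E=151
Pot levels (distinct totals of non-folded players): 19, 125, 151, 166
Layer 1-19: 19 each from A, B, C, D, E = 19*5 = 95 chips; eligible A, B, C, D, E
Layer 20-125: 106 each from A, B, D, E = 106*4 = 424 chips; eligible A, B, D, E
Layer 126-151: 26 each from A, D, E = 26*3 = 78 chips; eligible A, D, E
Layer 152-166: 15 each from A, D = 15*2 = 30 chips; eligible A, D

Pot 1: 95 chips, eligible: A, B, C, D, E
Pot 2: 424 chips, eligible: A, B, D, E
Pot 3: 78 chips, eligible: A, D, E
Pot 4: 30 chips, eligible: A, D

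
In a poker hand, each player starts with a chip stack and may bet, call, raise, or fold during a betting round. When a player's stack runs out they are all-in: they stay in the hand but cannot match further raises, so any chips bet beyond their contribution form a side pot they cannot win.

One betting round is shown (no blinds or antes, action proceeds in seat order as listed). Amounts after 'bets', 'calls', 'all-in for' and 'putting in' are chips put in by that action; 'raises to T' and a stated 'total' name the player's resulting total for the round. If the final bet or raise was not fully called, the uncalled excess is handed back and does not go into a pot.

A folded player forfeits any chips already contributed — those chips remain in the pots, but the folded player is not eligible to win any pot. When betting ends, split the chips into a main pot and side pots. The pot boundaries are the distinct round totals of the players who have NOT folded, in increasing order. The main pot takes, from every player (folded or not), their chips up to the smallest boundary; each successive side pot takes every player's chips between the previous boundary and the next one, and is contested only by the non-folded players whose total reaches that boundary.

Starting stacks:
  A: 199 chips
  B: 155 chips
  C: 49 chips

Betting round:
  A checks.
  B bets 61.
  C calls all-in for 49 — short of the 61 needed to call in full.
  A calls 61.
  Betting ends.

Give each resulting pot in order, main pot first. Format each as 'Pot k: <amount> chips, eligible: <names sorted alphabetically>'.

Pot 1: 147 chips, eligible: A, B, C
Pot 2: 24 chips, eligible: A, B

Derivation:
Contributions: A=61, B=61, C=49
Pot levels (distinct totals of non-folded players): 49, 61
Layer 1-49: 49 each from A, B, C = 49*3 = 147 chips; eligible A, B, C
Layer 50-61: 12 each from A, B = 12*2 = 24 chips; eligible A, B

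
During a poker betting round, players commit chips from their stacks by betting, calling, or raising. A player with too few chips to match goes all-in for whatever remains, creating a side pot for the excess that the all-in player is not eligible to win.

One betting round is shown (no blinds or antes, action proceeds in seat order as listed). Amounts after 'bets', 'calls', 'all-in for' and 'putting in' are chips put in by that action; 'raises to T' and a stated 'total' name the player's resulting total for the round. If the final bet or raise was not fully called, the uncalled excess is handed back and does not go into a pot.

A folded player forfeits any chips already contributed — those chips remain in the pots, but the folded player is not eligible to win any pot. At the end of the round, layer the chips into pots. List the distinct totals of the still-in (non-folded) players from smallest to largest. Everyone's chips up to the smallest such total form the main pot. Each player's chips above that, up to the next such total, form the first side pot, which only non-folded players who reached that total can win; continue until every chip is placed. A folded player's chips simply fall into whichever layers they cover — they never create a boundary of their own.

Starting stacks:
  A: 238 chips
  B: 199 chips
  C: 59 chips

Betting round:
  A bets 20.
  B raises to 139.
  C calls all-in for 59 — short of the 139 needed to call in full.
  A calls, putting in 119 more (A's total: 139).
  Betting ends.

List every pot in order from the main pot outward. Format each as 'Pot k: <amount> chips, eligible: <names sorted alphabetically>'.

Contributions: A=139, B=139, C=59
Pot levels (distinct totals of non-folded players): 59, 139
Layer 1-59: 59 each from A, B, C = 59*3 = 177 chips; eligible A, B, C
Layer 60-139: 80 each from A, B = 80*2 = 160 chips; eligible A, B

Pot 1: 177 chips, eligible: A, B, C
Pot 2: 160 chips, eligible: A, B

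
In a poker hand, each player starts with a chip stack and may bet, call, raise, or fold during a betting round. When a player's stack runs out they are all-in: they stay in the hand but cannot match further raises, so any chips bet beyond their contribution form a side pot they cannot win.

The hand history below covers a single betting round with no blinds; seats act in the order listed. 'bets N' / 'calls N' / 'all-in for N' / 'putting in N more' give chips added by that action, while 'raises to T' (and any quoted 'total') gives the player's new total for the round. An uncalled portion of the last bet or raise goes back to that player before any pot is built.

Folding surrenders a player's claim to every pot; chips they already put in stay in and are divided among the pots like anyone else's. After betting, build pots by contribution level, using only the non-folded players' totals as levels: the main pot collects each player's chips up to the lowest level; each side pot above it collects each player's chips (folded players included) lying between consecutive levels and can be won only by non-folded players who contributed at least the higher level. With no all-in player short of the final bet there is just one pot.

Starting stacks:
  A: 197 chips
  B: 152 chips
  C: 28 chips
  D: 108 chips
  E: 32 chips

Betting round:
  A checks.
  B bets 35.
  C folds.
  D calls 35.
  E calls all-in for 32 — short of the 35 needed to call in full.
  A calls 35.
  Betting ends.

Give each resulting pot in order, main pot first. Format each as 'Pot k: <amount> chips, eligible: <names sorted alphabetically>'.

Pot 1: 128 chips, eligible: A, B, D, E
Pot 2: 9 chips, eligible: A, B, D

Derivation:
Contributions: A=35, B=35, D=35, E=32
Folded: C
Pot levels (distinct totals of non-folded players): 32, 35
Layer 1-32: 32 each from A, B, D, E = 32*4 = 128 chips; eligible A, B, D, E
Layer 33-35: 3 each from A, B, D = 3*3 = 9 chips; eligible A, B, D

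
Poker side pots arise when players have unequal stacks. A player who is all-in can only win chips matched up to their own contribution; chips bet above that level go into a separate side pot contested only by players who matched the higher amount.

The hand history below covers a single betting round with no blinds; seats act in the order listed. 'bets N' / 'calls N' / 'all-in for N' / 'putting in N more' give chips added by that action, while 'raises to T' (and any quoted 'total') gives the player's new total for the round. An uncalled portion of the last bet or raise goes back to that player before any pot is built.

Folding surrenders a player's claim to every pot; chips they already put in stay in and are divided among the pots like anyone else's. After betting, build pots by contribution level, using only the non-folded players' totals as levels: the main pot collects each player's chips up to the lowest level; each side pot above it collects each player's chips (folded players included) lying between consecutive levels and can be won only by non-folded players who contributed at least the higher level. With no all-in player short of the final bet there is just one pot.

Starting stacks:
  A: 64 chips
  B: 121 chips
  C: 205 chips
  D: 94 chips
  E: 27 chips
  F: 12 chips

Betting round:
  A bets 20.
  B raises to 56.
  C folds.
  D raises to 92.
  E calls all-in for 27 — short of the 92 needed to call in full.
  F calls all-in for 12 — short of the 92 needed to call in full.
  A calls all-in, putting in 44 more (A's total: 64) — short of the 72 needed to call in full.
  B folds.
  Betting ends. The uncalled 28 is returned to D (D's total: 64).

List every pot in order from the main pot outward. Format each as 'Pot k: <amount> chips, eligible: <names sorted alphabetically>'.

Contributions (after 28 returned to D): A=64, B=56, D=64, E=27, F=12
Folded: B, C
Pot levels (distinct totals of non-folded players): 12, 27, 64
Layer 1-12: 12 each from A, B, D, E, F = 12*5 = 60 chips; eligible A, D, E, F
Layer 13-27: 15 each from A, B, D, E = 15*4 = 60 chips; eligible A, D, E
Layer 28-64: A 37 + B 29 + D 37 = 103 chips; eligible A, D

Pot 1: 60 chips, eligible: A, D, E, F
Pot 2: 60 chips, eligible: A, D, E
Pot 3: 103 chips, eligible: A, D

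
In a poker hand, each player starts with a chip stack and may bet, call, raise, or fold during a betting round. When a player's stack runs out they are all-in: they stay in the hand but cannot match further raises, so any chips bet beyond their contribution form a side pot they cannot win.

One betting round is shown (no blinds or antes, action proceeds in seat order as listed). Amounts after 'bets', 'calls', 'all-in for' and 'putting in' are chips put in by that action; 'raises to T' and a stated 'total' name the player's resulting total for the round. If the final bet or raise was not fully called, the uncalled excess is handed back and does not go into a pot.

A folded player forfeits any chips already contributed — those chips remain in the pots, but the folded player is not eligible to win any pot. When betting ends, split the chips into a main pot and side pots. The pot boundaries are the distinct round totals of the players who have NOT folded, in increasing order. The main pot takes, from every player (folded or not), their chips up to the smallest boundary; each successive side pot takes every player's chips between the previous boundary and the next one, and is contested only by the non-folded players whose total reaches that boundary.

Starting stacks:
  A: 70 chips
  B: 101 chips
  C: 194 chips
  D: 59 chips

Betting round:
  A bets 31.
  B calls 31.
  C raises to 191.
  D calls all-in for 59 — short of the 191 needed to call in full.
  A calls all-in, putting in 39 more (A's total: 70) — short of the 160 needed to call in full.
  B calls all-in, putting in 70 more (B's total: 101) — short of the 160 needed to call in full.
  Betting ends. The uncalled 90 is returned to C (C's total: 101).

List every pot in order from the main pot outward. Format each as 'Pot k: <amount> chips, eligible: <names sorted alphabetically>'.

Pot 1: 236 chips, eligible: A, B, C, D
Pot 2: 33 chips, eligible: A, B, C
Pot 3: 62 chips, eligible: B, C

Derivation:
Contributions (after 90 returned to C): A=70, B=101, C=101, D=59
Pot levels (distinct totals of non-folded players): 59, 70, 101
Layer 1-59: 59 each from A, B, C, D = 59*4 = 236 chips; eligible A, B, C, D
Layer 60-70: 11 each from A, B, C = 11*3 = 33 chips; eligible A, B, C
Layer 71-101: 31 each from B, C = 31*2 = 62 chips; eligible B, C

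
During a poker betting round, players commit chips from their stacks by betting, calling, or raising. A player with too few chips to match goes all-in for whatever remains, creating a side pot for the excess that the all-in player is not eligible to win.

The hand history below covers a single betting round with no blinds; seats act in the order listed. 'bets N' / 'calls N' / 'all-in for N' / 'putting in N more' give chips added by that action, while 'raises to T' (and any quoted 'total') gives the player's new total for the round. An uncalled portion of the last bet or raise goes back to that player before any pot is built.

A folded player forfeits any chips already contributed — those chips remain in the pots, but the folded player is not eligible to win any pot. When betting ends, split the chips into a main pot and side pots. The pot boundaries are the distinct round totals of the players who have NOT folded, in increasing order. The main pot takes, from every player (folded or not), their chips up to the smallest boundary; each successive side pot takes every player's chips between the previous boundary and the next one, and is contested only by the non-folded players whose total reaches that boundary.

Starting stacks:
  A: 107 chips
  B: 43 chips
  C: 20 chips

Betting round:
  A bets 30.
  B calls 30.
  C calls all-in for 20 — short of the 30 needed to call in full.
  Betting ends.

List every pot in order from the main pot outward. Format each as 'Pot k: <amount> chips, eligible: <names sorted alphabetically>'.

Contributions: A=30, B=30, C=20
Pot levels (distinct totals of non-folded players): 20, 30
Layer 1-20: 20 each from A, B, C = 20*3 = 60 chips; eligible A, B, C
Layer 21-30: 10 each from A, B = 10*2 = 20 chips; eligible A, B

Pot 1: 60 chips, eligible: A, B, C
Pot 2: 20 chips, eligible: A, B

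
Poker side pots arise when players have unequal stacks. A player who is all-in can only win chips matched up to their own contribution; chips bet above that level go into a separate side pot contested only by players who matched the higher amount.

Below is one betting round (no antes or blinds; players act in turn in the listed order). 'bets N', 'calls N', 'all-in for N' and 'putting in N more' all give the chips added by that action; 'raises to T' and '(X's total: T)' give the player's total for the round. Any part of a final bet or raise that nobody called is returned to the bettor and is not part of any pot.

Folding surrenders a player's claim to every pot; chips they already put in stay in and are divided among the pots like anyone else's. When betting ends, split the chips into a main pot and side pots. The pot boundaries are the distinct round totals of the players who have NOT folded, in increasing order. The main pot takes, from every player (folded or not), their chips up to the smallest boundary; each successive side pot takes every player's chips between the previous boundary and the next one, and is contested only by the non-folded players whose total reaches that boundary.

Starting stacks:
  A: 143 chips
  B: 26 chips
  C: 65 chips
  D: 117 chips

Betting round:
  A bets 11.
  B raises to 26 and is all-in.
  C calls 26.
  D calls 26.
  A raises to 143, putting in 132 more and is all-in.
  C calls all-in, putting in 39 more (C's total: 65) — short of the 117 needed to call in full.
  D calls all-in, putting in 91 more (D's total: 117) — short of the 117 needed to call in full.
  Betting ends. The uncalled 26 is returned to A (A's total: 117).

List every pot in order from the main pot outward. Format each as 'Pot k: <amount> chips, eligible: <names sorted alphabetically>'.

Contributions (after 26 returned to A): A=117, B=26, C=65, D=117
Pot levels (distinct totals of non-folded players): 26, 65, 117
Layer 1-26: 26 each from A, B, C, D = 26*4 = 104 chips; eligible A, B, C, D
Layer 27-65: 39 each from A, C, D = 39*3 = 117 chips; eligible A, C, D
Layer 66-117: 52 each from A, D = 52*2 = 104 chips; eligible A, D

Pot 1: 104 chips, eligible: A, B, C, D
Pot 2: 117 chips, eligible: A, C, D
Pot 3: 104 chips, eligible: A, D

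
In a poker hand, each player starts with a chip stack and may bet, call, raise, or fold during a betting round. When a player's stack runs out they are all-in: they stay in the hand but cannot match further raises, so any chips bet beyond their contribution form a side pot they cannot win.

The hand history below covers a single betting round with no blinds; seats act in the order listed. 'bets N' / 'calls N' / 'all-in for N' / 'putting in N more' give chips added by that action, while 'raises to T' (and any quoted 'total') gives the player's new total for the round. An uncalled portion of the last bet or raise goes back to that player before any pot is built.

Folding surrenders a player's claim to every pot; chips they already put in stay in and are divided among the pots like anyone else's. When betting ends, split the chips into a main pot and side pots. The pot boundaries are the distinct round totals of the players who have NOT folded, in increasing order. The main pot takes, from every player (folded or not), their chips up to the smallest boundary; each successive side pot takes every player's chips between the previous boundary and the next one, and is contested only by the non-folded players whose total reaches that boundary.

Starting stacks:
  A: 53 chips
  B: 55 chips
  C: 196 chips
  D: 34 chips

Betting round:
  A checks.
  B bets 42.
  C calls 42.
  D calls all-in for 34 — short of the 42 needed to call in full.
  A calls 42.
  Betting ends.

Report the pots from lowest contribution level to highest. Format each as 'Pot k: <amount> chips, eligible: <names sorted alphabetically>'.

Contributions: A=42, B=42, C=42, D=34
Pot levels (distinct totals of non-folded players): 34, 42
Layer 1-34: 34 each from A, B, C, D = 34*4 = 136 chips; eligible A, B, C, D
Layer 35-42: 8 each from A, B, C = 8*3 = 24 chips; eligible A, B, C

Pot 1: 136 chips, eligible: A, B, C, D
Pot 2: 24 chips, eligible: A, B, C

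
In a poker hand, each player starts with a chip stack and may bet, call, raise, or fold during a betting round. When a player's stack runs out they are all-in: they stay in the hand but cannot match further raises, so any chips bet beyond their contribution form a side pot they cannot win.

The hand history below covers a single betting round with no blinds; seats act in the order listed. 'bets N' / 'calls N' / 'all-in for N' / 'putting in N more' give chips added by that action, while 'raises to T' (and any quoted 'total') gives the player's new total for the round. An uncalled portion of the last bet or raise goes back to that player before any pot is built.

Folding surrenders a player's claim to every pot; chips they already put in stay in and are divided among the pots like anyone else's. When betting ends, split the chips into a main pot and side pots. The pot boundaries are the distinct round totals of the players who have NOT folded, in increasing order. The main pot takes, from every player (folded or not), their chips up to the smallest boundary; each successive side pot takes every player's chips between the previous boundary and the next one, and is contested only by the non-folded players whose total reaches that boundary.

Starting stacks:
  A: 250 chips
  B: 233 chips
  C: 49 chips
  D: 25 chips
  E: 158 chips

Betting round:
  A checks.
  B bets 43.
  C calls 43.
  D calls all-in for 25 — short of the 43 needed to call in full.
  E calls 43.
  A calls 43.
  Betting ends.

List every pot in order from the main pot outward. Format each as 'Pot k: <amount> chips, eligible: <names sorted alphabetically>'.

Pot 1: 125 chips, eligible: A, B, C, D, E
Pot 2: 72 chips, eligible: A, B, C, E

Derivation:
Contributions: A=43, B=43, C=43, D=25, E=43
Pot levels (distinct totals of non-folded players): 25, 43
Layer 1-25: 25 each from A, B, C, D, E = 25*5 = 125 chips; eligible A, B, C, D, E
Layer 26-43: 18 each from A, B, C, E = 18*4 = 72 chips; eligible A, B, C, E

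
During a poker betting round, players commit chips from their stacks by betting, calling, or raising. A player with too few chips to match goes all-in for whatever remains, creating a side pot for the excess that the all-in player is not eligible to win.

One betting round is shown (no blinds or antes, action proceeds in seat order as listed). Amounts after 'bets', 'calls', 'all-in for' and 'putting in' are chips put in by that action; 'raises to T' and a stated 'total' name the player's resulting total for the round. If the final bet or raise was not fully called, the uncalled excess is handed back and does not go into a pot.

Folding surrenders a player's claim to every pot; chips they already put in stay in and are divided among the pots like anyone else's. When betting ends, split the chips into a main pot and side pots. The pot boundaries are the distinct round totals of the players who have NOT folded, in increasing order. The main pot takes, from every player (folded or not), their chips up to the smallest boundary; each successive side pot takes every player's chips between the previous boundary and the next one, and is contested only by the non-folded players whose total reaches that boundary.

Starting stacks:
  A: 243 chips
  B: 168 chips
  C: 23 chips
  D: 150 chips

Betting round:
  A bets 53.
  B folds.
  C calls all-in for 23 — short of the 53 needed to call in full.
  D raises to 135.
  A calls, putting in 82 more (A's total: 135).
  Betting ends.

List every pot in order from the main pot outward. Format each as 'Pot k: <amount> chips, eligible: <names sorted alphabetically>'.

Contributions: A=135, C=23, D=135
Folded: B
Pot levels (distinct totals of non-folded players): 23, 135
Layer 1-23: 23 each from A, C, D = 23*3 = 69 chips; eligible A, C, D
Layer 24-135: 112 each from A, D = 112*2 = 224 chips; eligible A, D

Pot 1: 69 chips, eligible: A, C, D
Pot 2: 224 chips, eligible: A, D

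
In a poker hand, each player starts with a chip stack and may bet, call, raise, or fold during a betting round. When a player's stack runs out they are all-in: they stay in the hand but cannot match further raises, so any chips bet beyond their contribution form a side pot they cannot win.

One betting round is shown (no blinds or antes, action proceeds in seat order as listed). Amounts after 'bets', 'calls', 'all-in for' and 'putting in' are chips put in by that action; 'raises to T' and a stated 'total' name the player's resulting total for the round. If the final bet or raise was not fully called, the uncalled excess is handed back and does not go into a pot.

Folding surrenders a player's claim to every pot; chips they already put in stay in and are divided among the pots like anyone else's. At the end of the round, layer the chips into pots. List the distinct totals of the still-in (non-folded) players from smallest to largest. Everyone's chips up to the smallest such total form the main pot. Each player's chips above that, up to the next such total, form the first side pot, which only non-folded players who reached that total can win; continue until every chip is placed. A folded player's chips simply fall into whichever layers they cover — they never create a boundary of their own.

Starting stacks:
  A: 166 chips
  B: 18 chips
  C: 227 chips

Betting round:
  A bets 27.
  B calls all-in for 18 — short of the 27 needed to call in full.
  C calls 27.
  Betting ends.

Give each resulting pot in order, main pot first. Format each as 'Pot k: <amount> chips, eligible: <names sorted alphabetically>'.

Pot 1: 54 chips, eligible: A, B, C
Pot 2: 18 chips, eligible: A, C

Derivation:
Contributions: A=27, B=18, C=27
Pot levels (distinct totals of non-folded players): 18, 27
Layer 1-18: 18 each from A, B, C = 18*3 = 54 chips; eligible A, B, C
Layer 19-27: 9 each from A, C = 9*2 = 18 chips; eligible A, C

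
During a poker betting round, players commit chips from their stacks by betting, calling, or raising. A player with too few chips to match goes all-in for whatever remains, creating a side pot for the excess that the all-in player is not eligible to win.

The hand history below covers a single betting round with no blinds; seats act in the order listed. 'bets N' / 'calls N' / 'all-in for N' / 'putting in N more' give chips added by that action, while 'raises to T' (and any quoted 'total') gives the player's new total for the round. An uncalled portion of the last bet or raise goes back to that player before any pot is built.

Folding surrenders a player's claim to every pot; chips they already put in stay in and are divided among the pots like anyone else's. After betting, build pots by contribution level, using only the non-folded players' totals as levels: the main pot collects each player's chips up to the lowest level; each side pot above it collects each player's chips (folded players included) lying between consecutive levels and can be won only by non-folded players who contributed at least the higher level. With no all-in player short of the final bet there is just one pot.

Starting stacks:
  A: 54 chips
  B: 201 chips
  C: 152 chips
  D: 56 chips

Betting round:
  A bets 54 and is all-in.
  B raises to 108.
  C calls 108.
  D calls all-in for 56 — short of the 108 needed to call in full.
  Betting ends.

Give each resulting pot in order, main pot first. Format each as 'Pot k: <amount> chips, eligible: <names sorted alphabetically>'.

Pot 1: 216 chips, eligible: A, B, C, D
Pot 2: 6 chips, eligible: B, C, D
Pot 3: 104 chips, eligible: B, C

Derivation:
Contributions: A=54, B=108, C=108, D=56
Pot levels (distinct totals of non-folded players): 54, 56, 108
Layer 1-54: 54 each from A, B, C, D = 54*4 = 216 chips; eligible A, B, C, D
Layer 55-56: 2 each from B, C, D = 2*3 = 6 chips; eligible B, C, D
Layer 57-108: 52 each from B, C = 52*2 = 104 chips; eligible B, C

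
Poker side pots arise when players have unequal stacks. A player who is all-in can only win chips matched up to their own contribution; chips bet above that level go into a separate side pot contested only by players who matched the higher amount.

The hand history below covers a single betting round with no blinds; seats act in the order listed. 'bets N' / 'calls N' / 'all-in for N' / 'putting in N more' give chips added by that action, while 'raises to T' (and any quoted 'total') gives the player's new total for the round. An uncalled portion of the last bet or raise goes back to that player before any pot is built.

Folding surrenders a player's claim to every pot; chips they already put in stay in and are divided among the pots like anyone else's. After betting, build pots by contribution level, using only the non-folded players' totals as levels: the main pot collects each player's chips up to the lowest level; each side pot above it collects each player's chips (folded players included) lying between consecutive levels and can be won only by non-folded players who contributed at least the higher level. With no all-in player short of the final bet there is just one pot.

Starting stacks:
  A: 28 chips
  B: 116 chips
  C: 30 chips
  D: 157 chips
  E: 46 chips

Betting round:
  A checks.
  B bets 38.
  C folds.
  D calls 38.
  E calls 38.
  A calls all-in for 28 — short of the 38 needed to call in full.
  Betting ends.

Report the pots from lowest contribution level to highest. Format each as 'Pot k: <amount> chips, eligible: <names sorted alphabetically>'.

Pot 1: 112 chips, eligible: A, B, D, E
Pot 2: 30 chips, eligible: B, D, E

Derivation:
Contributions: A=28, B=38, D=38, E=38
Folded: C
Pot levels (distinct totals of non-folded players): 28, 38
Layer 1-28: 28 each from A, B, D, E = 28*4 = 112 chips; eligible A, B, D, E
Layer 29-38: 10 each from B, D, E = 10*3 = 30 chips; eligible B, D, E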